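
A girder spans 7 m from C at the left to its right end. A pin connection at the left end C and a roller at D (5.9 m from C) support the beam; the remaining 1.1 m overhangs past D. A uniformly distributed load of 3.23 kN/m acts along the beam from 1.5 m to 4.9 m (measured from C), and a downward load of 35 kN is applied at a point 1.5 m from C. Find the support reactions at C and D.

C_x = 0, C_y = 31.13 kN, D_y = 14.85 kN

Resultant of the distributed load: 3.23 × 3.4 = 10.982 kN at 3.2 m from C.
ΣM about C: D_y·5.9 − (3.23·3.4)·3.2 − 35·1.5 = 0 → D_y = 87.6424/5.9 = 14.8546 ≈ 14.85 kN.
ΣF_y = 0: C_y + 14.8546 − 3.23·3.4 − 35 = 0 → C_y = 31.13 kN.
ΣF_x = 0: no horizontal applied forces, so C_x = 0.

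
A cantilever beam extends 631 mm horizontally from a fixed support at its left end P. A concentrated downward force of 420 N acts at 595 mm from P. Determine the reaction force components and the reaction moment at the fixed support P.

ΣF_x = 0: P_x = 0.
ΣF_y = 0: P_y − 420 = 0 → P_y = 420.0 N.
ΣM about P: M_P − 420·595 = 0 → M_P = 249900 N·mm.

P_x = 0, P_y = 420.0 N, M_P = 249900 N·mm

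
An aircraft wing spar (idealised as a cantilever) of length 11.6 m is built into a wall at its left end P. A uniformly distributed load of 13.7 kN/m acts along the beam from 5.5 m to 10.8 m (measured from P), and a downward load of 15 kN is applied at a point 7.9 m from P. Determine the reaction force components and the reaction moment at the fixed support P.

Resultant of the distributed load: 13.7 × 5.3 = 72.61 kN at 8.15 m from P.
ΣF_x = 0: P_x = 0.
ΣF_y = 0: P_y − 13.7·5.3 − 15 = 0 → P_y = 87.61 kN.
ΣM about P: M_P − (13.7·5.3)·8.15 − 15·7.9 = 0 → M_P = 710.3 kN·m.

P_x = 0, P_y = 87.61 kN, M_P = 710.3 kN·m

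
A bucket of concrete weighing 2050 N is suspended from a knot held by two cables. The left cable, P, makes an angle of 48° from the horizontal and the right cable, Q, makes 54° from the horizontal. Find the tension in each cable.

T_P = 1232 N, T_Q = 1402 N

ΣF_x = 0: −T_P·cos48° + T_Q·cos54° = 0 → T_Q = 1.13839·T_P.
ΣF_y = 0: T_P·sin48° + T_Q·sin54° = 2050.
Substitute: T_P·(0.743145 + 1.13839·0.809017) = 2050 → T_P = 1231.88 ≈ 1232 N.
Then T_Q = 1.13839 × 1231.88 = 1402 N.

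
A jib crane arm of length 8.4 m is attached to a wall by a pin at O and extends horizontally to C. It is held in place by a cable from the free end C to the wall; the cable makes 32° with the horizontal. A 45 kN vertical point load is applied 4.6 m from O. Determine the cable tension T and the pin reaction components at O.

T = 46.50 kN, O_x = 39.44 kN, O_y = 20.36 kN

ΣM about O: T·sin32°·8.4 − 45·4.6 = 0 → T = 207/(8.4·0.529919) = 46.5031 ≈ 46.50 kN.
ΣF_x = 0: O_x − T·cos32° = 0 → O_x = 46.5031 × 0.848048 = 39.44 kN.
ΣF_y = 0: O_y + T·sin32° − 45 = 0 → O_y = 45 − 46.5031 × 0.529919 = 20.36 kN.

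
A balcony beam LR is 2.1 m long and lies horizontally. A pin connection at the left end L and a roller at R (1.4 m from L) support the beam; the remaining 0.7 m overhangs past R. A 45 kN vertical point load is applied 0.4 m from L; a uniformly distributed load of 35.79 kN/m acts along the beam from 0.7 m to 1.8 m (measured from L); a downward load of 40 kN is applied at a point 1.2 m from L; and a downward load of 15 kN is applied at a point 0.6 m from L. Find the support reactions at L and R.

Resultant of the distributed load: 35.79 × 1.1 = 39.369 kN at 1.25 m from L.
Taking moments about L: R_y·1.4 − 45·0.4 − (35.79·1.1)·1.25 − 40·1.2 − 15·0.6 = 0 → R_y = 124.21125/1.4 = 88.7223 ≈ 88.72 kN.
ΣF_y = 0: L_y + 88.7223 − 45 − 35.79·1.1 − 40 − 15 = 0 → L_y = 50.65 kN.
ΣF_x = 0: no horizontal applied forces, so L_x = 0.

L_x = 0, L_y = 50.65 kN, R_y = 88.72 kN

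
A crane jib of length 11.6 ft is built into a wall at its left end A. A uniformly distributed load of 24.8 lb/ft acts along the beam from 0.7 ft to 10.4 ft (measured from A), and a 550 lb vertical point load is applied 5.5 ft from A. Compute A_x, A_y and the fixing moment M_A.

Resultant of the distributed load: 24.8 × 9.7 = 240.56 lb at 5.55 ft from A.
ΣF_x = 0: A_x = 0.
ΣF_y = 0: A_y − 24.8·9.7 − 550 = 0 → A_y = 790.6 lb.
ΣM about A: M_A − (24.8·9.7)·5.55 − 550·5.5 = 0 → M_A = 4360 lb·ft.

A_x = 0, A_y = 790.6 lb, M_A = 4360 lb·ft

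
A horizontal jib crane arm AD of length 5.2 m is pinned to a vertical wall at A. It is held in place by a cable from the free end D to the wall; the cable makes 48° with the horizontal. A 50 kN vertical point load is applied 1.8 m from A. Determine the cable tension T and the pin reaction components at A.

T = 23.29 kN, A_x = 15.58 kN, A_y = 32.69 kN

ΣM about A: T·sin48°·5.2 − 50·1.8 = 0 → T = 90/(5.2·0.743145) = 23.2898 ≈ 23.29 kN.
ΣF_x = 0: A_x − T·cos48° = 0 → A_x = 23.2898 × 0.669131 = 15.58 kN.
ΣF_y = 0: A_y + T·sin48° − 50 = 0 → A_y = 50 − 23.2898 × 0.743145 = 32.69 kN.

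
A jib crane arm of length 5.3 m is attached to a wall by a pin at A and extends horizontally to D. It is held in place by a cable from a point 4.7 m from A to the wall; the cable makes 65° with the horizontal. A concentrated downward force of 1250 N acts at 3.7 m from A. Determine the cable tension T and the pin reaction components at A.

T = 1086 N, A_x = 458.9 N, A_y = 266.0 N

ΣM about A: T·sin65°·4.7 − 1250·3.7 = 0 → T = 4625/(4.7·0.906308) = 1085.77 ≈ 1086 N.
ΣF_x = 0: A_x − T·cos65° = 0 → A_x = 1085.77 × 0.422618 = 458.9 N.
ΣF_y = 0: A_y + T·sin65° − 1250 = 0 → A_y = 1250 − 1085.77 × 0.906308 = 266.0 N.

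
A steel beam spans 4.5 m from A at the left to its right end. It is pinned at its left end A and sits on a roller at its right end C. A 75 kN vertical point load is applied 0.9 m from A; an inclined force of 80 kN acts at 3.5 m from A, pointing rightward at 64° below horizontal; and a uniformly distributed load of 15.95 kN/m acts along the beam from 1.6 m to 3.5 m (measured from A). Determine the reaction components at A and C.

Resultant of the distributed load: 15.95 × 1.9 = 30.305 kN at 2.55 m from A.
ΣM about A: C_y·4.5 − 75·0.9 − 80·sin64°·3.5 − (15.95·1.9)·2.55 = 0 → C_y = 396.44/4.5 = 88.0978 ≈ 88.10 kN.
ΣF_y = 0: A_y + 88.0978 − 75 − 80·sin64° − 15.95·1.9 = 0 → A_y = 89.11 kN.
ΣF_x = 0: A_x + 80·cos64° = 0 → A_x = -35.07 kN.

A_x = -35.07 kN, A_y = 89.11 kN, C_y = 88.10 kN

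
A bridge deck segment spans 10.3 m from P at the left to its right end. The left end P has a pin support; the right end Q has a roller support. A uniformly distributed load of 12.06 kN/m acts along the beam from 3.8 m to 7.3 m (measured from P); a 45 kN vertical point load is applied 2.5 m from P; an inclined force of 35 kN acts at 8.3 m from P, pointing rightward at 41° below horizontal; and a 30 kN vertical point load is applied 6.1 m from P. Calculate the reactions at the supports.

P_x = -26.41 kN, P_y = 70.24 kN, Q_y = 69.94 kN

Resultant of the distributed load: 12.06 × 3.5 = 42.21 kN at 5.55 m from P.
Taking moments about P: Q_y·10.3 − (12.06·3.5)·5.55 − 45·2.5 − 35·sin41°·8.3 − 30·6.1 = 0 → Q_y = 720.351/10.3 = 69.937 ≈ 69.94 kN.
ΣF_y = 0: P_y + 69.937 − 12.06·3.5 − 45 − 35·sin41° − 30 = 0 → P_y = 70.24 kN.
ΣF_x = 0: P_x + 35·cos41° = 0 → P_x = -26.41 kN.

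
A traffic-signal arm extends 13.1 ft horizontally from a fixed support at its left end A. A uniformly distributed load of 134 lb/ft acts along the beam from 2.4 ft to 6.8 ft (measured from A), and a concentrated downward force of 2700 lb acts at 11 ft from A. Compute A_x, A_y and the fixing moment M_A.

Resultant of the distributed load: 134 × 4.4 = 589.6 lb at 4.6 ft from A.
ΣF_x = 0: A_x = 0.
ΣF_y = 0: A_y − 134·4.4 − 2700 = 0 → A_y = 3290 lb.
ΣM about A: M_A − (134·4.4)·4.6 − 2700·11 = 0 → M_A = 32410 lb·ft.

A_x = 0, A_y = 3290 lb, M_A = 32410 lb·ft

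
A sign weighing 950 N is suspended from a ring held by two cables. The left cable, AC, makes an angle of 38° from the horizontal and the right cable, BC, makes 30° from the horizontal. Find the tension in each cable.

ΣF_x = 0: −T_AC·cos38° + T_BC·cos30° = 0 → T_BC = 0.909916·T_AC.
ΣF_y = 0: T_AC·sin38° + T_BC·sin30° = 950.
Substitute: T_AC·(0.615661 + 0.909916·0.5) = 950 → T_AC = 887.337 ≈ 887.3 N.
Then T_BC = 0.909916 × 887.337 = 807.4 N.

T_AC = 887.3 N, T_BC = 807.4 N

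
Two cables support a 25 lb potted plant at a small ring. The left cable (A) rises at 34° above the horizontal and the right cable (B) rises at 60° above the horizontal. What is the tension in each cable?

ΣF_x = 0: −T_A·cos34° + T_B·cos60° = 0 → T_B = 1.65808·T_A.
ΣF_y = 0: T_A·sin34° + T_B·sin60° = 25.
Substitute: T_A·(0.559193 + 1.65808·0.866025) = 25 → T_A = 12.5305 ≈ 12.53 lb.
Then T_B = 1.65808 × 12.5305 = 20.78 lb.

T_A = 12.53 lb, T_B = 20.78 lb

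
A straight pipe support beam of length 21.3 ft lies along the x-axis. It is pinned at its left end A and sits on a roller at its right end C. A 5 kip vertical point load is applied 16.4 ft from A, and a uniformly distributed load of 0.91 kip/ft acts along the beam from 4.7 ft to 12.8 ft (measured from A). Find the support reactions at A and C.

A_x = 0, A_y = 5.493 kip, C_y = 6.878 kip

Resultant of the distributed load: 0.91 × 8.1 = 7.371 kip at 8.75 ft from A.
ΣM about A: C_y·21.3 − 5·16.4 − (0.91·8.1)·8.75 = 0 → C_y = 146.49625/21.3 = 6.87776 ≈ 6.878 kip.
ΣF_y = 0: A_y + 6.87776 − 5 − 0.91·8.1 = 0 → A_y = 5.493 kip.
ΣF_x = 0: no horizontal applied forces, so A_x = 0.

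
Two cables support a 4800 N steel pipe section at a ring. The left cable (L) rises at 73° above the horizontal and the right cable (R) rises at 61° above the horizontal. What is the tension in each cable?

T_L = 3235 N, T_R = 1951 N

ΣF_x = 0: −T_L·cos73° + T_R·cos61° = 0 → T_R = 0.603065·T_L.
ΣF_y = 0: T_L·sin73° + T_R·sin61° = 4800.
Substitute: T_L·(0.956305 + 0.603065·0.87462) = 4800 → T_L = 3235.03 ≈ 3235 N.
Then T_R = 0.603065 × 3235.03 = 1951 N.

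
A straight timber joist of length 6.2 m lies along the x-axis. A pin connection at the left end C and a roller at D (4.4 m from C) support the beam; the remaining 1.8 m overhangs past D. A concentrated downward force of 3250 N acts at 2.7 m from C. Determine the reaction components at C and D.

C_x = 0, C_y = 1256 N, D_y = 1994 N

ΣM about C: D_y·4.4 − 3250·2.7 = 0 → D_y = 8775/4.4 = 1994.32 ≈ 1994 N.
ΣF_y = 0: C_y + 1994.32 − 3250 = 0 → C_y = 1256 N.
ΣF_x = 0: no horizontal applied forces, so C_x = 0.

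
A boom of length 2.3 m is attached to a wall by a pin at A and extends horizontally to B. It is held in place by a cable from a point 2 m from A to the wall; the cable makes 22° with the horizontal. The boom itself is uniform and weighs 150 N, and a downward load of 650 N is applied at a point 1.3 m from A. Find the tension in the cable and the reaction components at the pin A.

ΣM about A: T·sin22°·2 − 150·1.15 − 650·1.3 = 0 → T = 1017.5/(2·0.374607) = 1358.09 ≈ 1358 N.
ΣF_x = 0: A_x − T·cos22° = 0 → A_x = 1358.09 × 0.927184 = 1259 N.
ΣF_y = 0: A_y + T·sin22° − 150 − 650 = 0 → A_y = 800 − 1358.09 × 0.374607 = 291.2 N.

T = 1358 N, A_x = 1259 N, A_y = 291.2 N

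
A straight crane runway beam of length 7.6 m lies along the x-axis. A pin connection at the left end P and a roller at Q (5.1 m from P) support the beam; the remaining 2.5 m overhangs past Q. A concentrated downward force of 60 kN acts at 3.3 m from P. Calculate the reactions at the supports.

P_x = 0, P_y = 21.18 kN, Q_y = 38.82 kN

ΣM about P: Q_y·5.1 − 60·3.3 = 0 → Q_y = 198/5.1 = 38.8235 ≈ 38.82 kN.
ΣF_y = 0: P_y + 38.8235 − 60 = 0 → P_y = 21.18 kN.
ΣF_x = 0: no horizontal applied forces, so P_x = 0.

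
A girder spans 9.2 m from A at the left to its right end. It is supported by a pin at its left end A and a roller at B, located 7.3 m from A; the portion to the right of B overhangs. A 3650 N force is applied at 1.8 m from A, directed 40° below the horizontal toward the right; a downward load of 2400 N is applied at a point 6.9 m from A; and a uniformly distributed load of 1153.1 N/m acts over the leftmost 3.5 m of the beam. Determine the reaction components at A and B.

Resultant of the distributed load: 1153.1 × 3.5 = 4035.85 N at 1.75 m from A.
Taking moments about A: B_y·7.3 − 3650·sin40°·1.8 − 2400·6.9 − (1153.1·3.5)·1.75 = 0 → B_y = 27845.9/7.3 = 3814.51 ≈ 3815 N.
ΣF_y = 0: A_y + 3814.51 − 3650·sin40° − 2400 − 1153.1·3.5 = 0 → A_y = 4968 N.
ΣF_x = 0: A_x + 3650·cos40° = 0 → A_x = -2796 N.

A_x = -2796 N, A_y = 4968 N, B_y = 3815 N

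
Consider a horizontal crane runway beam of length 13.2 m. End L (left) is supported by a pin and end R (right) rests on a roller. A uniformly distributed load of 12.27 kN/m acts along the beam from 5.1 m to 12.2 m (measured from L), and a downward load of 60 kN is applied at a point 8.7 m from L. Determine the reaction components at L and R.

Resultant of the distributed load: 12.27 × 7.1 = 87.117 kN at 8.65 m from L.
Taking moments about L: R_y·13.2 − (12.27·7.1)·8.65 − 60·8.7 = 0 → R_y = 1275.56205/13.2 = 96.6335 ≈ 96.63 kN.
ΣF_y = 0: L_y + 96.6335 − 12.27·7.1 − 60 = 0 → L_y = 50.48 kN.
ΣF_x = 0: no horizontal applied forces, so L_x = 0.

L_x = 0, L_y = 50.48 kN, R_y = 96.63 kN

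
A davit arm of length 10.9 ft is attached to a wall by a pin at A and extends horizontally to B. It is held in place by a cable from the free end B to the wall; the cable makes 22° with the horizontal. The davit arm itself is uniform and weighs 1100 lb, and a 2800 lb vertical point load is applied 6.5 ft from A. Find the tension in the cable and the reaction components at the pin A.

T = 5925 lb, A_x = 5494 lb, A_y = 1680 lb

ΣM about A: T·sin22°·10.9 − 1100·5.45 − 2800·6.5 = 0 → T = 24195/(10.9·0.374607) = 5925.48 ≈ 5925 lb.
ΣF_x = 0: A_x − T·cos22° = 0 → A_x = 5925.48 × 0.927184 = 5494 lb.
ΣF_y = 0: A_y + T·sin22° − 1100 − 2800 = 0 → A_y = 3900 − 5925.48 × 0.374607 = 1680 lb.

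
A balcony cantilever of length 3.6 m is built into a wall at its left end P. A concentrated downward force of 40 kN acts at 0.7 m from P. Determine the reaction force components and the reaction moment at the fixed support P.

ΣF_x = 0: P_x = 0.
ΣF_y = 0: P_y − 40 = 0 → P_y = 40.00 kN.
ΣM about P: M_P − 40·0.7 = 0 → M_P = 28.00 kN·m.

P_x = 0, P_y = 40.00 kN, M_P = 28.00 kN·m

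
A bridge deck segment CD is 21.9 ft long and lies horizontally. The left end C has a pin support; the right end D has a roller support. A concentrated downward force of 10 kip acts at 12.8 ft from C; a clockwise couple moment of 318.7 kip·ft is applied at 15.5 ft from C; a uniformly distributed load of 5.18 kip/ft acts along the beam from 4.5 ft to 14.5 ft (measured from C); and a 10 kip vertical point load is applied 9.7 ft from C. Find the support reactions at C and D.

Resultant of the distributed load: 5.18 × 10 = 51.8 kip at 9.5 ft from C.
ΣM about C: D_y·21.9 − 10·12.8 − 318.7 − (5.18·10)·9.5 − 10·9.7 = 0 → D_y = 1035.8/21.9 = 47.2968 ≈ 47.30 kip.
ΣF_y = 0: C_y + 47.2968 − 10 − 5.18·10 − 10 = 0 → C_y = 24.50 kip.
ΣF_x = 0: no horizontal applied forces, so C_x = 0.

C_x = 0, C_y = 24.50 kip, D_y = 47.30 kip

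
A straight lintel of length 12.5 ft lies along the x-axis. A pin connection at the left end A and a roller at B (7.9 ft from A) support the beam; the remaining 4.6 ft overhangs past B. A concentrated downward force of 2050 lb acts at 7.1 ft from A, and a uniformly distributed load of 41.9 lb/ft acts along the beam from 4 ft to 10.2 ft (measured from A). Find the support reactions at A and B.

Resultant of the distributed load: 41.9 × 6.2 = 259.78 lb at 7.1 ft from A.
Taking moments about A: B_y·7.9 − 2050·7.1 − (41.9·6.2)·7.1 = 0 → B_y = 16399.438/7.9 = 2075.88 ≈ 2076 lb.
ΣF_y = 0: A_y + 2075.88 − 2050 − 41.9·6.2 = 0 → A_y = 233.9 lb.
ΣF_x = 0: no horizontal applied forces, so A_x = 0.

A_x = 0, A_y = 233.9 lb, B_y = 2076 lb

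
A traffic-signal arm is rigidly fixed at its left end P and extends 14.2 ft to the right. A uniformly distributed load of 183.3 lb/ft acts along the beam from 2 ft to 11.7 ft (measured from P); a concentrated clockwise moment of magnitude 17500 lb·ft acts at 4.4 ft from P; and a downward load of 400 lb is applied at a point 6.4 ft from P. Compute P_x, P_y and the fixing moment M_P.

P_x = 0, P_y = 2178 lb, M_P = 32240 lb·ft

Resultant of the distributed load: 183.3 × 9.7 = 1778.01 lb at 6.85 ft from P.
ΣF_x = 0: P_x = 0.
ΣF_y = 0: P_y − 183.3·9.7 − 400 = 0 → P_y = 2178 lb.
ΣM about P: M_P − (183.3·9.7)·6.85 − 17500 − 400·6.4 = 0 → M_P = 32240 lb·ft.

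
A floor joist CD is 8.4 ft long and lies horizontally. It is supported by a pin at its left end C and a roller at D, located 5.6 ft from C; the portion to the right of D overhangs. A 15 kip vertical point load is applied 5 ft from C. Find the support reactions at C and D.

C_x = 0, C_y = 1.607 kip, D_y = 13.39 kip

ΣM about C: D_y·5.6 − 15·5 = 0 → D_y = 75/5.6 = 13.3929 ≈ 13.39 kip.
ΣF_y = 0: C_y + 13.3929 − 15 = 0 → C_y = 1.607 kip.
ΣF_x = 0: no horizontal applied forces, so C_x = 0.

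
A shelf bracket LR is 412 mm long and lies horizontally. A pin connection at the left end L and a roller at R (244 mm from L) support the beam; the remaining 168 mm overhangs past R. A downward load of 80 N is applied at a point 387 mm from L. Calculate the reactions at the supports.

Taking moments about L: R_y·244 − 80·387 = 0 → R_y = 30960/244 = 126.885 ≈ 126.9 N.
ΣF_y = 0: L_y + 126.885 − 80 = 0 → L_y = -46.89 N.
ΣF_x = 0: no horizontal applied forces, so L_x = 0.

L_x = 0, L_y = -46.89 N, R_y = 126.9 N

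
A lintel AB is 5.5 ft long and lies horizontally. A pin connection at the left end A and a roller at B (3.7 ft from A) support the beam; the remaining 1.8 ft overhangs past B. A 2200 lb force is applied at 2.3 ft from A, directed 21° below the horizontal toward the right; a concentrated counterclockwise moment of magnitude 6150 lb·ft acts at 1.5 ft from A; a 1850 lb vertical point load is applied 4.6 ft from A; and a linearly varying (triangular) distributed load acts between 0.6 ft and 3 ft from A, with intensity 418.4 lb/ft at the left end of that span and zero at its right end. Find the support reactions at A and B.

A_x = -2054 lb, A_y = 1823 lb, B_y = 1318 lb

Resultant of the triangular load: ½ × 418.4 × 2.4 = 502.08 lb, acting at 1.4 ft from A (one-third of the span from the peak).
ΣM about A: B_y·3.7 − 2200·sin21°·2.3 + 6150 − 1850·4.6 − (½·418.4·2.4)·1.4 = 0 → B_y = 4876.25/3.7 = 1317.91 ≈ 1318 lb.
ΣF_y = 0: A_y + 1317.91 − 2200·sin21° − 1850 − ½·418.4·2.4 = 0 → A_y = 1823 lb.
ΣF_x = 0: A_x + 2200·cos21° = 0 → A_x = -2054 lb.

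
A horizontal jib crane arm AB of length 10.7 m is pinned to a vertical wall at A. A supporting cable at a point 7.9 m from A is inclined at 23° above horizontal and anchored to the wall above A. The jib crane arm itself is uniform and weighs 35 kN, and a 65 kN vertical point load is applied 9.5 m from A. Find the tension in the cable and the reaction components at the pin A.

ΣM about A: T·sin23°·7.9 − 35·5.35 − 65·9.5 = 0 → T = 804.75/(7.9·0.390731) = 260.709 ≈ 260.7 kN.
ΣF_x = 0: A_x − T·cos23° = 0 → A_x = 260.709 × 0.920505 = 240.0 kN.
ΣF_y = 0: A_y + T·sin23° − 35 − 65 = 0 → A_y = 100 − 260.709 × 0.390731 = -1.867 kN.

T = 260.7 kN, A_x = 240.0 kN, A_y = -1.867 kN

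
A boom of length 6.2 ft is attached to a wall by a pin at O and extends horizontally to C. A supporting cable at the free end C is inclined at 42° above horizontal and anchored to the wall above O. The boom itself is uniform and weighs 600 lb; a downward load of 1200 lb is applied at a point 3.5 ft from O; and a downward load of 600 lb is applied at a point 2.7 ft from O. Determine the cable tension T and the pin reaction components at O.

ΣM about O: T·sin42°·6.2 − 600·3.1 − 1200·3.5 − 600·2.7 = 0 → T = 7680/(6.2·0.669131) = 1851.22 ≈ 1851 lb.
ΣF_x = 0: O_x − T·cos42° = 0 → O_x = 1851.22 × 0.743145 = 1376 lb.
ΣF_y = 0: O_y + T·sin42° − 600 − 1200 − 600 = 0 → O_y = 2400 − 1851.22 × 0.669131 = 1161 lb.

T = 1851 lb, O_x = 1376 lb, O_y = 1161 lb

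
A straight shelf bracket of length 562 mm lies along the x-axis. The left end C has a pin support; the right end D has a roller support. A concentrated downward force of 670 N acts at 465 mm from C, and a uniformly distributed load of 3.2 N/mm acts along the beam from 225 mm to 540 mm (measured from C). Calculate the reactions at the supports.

C_x = 0, C_y = 437.6 N, D_y = 1240 N

Resultant of the distributed load: 3.2 × 315 = 1008 N at 382.5 mm from C.
ΣM about C: D_y·562 − 670·465 − (3.2·315)·382.5 = 0 → D_y = 697110/562 = 1240.41 ≈ 1240 N.
ΣF_y = 0: C_y + 1240.41 − 670 − 3.2·315 = 0 → C_y = 437.6 N.
ΣF_x = 0: no horizontal applied forces, so C_x = 0.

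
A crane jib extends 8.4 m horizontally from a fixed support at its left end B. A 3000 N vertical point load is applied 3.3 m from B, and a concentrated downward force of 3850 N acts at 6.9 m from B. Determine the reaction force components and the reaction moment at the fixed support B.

B_x = 0, B_y = 6850 N, M_B = 36460 N·m

ΣF_x = 0: B_x = 0.
ΣF_y = 0: B_y − 3000 − 3850 = 0 → B_y = 6850 N.
ΣM about B: M_B − 3000·3.3 − 3850·6.9 = 0 → M_B = 36460 N·m.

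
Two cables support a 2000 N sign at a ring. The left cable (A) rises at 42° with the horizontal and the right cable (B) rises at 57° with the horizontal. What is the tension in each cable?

T_A = 1103 N, T_B = 1505 N

ΣF_x = 0: −T_A·cos42° + T_B·cos57° = 0 → T_B = 1.36447·T_A.
ΣF_y = 0: T_A·sin42° + T_B·sin57° = 2000.
Substitute: T_A·(0.669131 + 1.36447·0.838671) = 2000 → T_A = 1102.86 ≈ 1103 N.
Then T_B = 1.36447 × 1102.86 = 1505 N.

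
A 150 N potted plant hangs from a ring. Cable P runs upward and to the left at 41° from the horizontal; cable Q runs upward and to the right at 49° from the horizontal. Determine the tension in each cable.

ΣF_x = 0: −T_P·cos41° + T_Q·cos49° = 0 → T_Q = 1.15037·T_P.
ΣF_y = 0: T_P·sin41° + T_Q·sin49° = 150.
Substitute: T_P·(0.656059 + 1.15037·0.75471) = 150 → T_P = 98.4087 ≈ 98.41 N.
Then T_Q = 1.15037 × 98.4087 = 113.2 N.

T_P = 98.41 N, T_Q = 113.2 N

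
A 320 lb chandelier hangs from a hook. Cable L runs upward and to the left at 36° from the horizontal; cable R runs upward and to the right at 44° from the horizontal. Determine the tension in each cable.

ΣF_x = 0: −T_L·cos36° + T_R·cos44° = 0 → T_R = 1.12467·T_L.
ΣF_y = 0: T_L·sin36° + T_R·sin44° = 320.
Substitute: T_L·(0.587785 + 1.12467·0.694658) = 320 → T_L = 233.739 ≈ 233.7 lb.
Then T_R = 1.12467 × 233.739 = 262.9 lb.

T_L = 233.7 lb, T_R = 262.9 lb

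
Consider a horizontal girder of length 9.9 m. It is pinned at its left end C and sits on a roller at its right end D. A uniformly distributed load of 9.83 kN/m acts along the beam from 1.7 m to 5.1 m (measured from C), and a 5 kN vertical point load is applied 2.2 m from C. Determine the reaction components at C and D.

Resultant of the distributed load: 9.83 × 3.4 = 33.422 kN at 3.4 m from C.
ΣM about C: D_y·9.9 − (9.83·3.4)·3.4 − 5·2.2 = 0 → D_y = 124.6348/9.9 = 12.5894 ≈ 12.59 kN.
ΣF_y = 0: C_y + 12.5894 − 9.83·3.4 − 5 = 0 → C_y = 25.83 kN.
ΣF_x = 0: no horizontal applied forces, so C_x = 0.

C_x = 0, C_y = 25.83 kN, D_y = 12.59 kN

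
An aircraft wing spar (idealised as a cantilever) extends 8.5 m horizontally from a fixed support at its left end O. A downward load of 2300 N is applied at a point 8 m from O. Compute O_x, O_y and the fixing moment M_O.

ΣF_x = 0: O_x = 0.
ΣF_y = 0: O_y − 2300 = 0 → O_y = 2300 N.
ΣM about O: M_O − 2300·8 = 0 → M_O = 18400 N·m.

O_x = 0, O_y = 2300 N, M_O = 18400 N·m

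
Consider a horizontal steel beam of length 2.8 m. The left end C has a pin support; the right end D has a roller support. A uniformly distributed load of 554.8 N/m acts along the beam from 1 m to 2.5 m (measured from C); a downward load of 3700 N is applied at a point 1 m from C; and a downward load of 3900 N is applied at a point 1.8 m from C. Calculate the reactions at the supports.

Resultant of the distributed load: 554.8 × 1.5 = 832.2 N at 1.75 m from C.
ΣM about C: D_y·2.8 − (554.8·1.5)·1.75 − 3700·1 − 3900·1.8 = 0 → D_y = 12176.35/2.8 = 4348.7 ≈ 4349 N.
ΣF_y = 0: C_y + 4348.7 − 554.8·1.5 − 3700 − 3900 = 0 → C_y = 4084 N.
ΣF_x = 0: no horizontal applied forces, so C_x = 0.

C_x = 0, C_y = 4084 N, D_y = 4349 N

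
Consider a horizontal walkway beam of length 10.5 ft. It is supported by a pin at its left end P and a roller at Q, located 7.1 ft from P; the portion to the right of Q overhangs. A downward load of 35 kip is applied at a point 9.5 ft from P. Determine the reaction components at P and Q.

Taking moments about P: Q_y·7.1 − 35·9.5 = 0 → Q_y = 332.5/7.1 = 46.831 ≈ 46.83 kip.
ΣF_y = 0: P_y + 46.831 − 35 = 0 → P_y = -11.83 kip.
ΣF_x = 0: no horizontal applied forces, so P_x = 0.

P_x = 0, P_y = -11.83 kip, Q_y = 46.83 kip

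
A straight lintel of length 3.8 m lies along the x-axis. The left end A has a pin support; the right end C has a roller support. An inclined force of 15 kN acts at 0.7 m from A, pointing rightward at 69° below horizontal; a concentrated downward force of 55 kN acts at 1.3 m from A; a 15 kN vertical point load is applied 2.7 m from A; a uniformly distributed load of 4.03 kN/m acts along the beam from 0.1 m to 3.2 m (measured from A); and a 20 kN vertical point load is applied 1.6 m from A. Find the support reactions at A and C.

Resultant of the distributed load: 4.03 × 3.1 = 12.493 kN at 1.65 m from A.
Taking moments about A: C_y·3.8 − 15·sin69°·0.7 − 55·1.3 − 15·2.7 − (4.03·3.1)·1.65 − 20·1.6 = 0 → C_y = 174.416/3.8 = 45.8989 ≈ 45.90 kN.
ΣF_y = 0: A_y + 45.8989 − 15·sin69° − 55 − 15 − 4.03·3.1 − 20 = 0 → A_y = 70.60 kN.
ΣF_x = 0: A_x + 15·cos69° = 0 → A_x = -5.376 kN.

A_x = -5.376 kN, A_y = 70.60 kN, C_y = 45.90 kN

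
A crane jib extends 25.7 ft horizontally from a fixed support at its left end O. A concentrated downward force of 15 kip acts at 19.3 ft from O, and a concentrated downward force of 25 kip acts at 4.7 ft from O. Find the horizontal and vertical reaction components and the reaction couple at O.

ΣF_x = 0: O_x = 0.
ΣF_y = 0: O_y − 15 − 25 = 0 → O_y = 40.00 kip.
ΣM about O: M_O − 15·19.3 − 25·4.7 = 0 → M_O = 407.0 kip·ft.

O_x = 0, O_y = 40.00 kip, M_O = 407.0 kip·ft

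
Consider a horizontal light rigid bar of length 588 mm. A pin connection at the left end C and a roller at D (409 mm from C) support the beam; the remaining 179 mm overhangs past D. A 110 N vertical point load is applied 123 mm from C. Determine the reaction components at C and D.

C_x = 0, C_y = 76.92 N, D_y = 33.08 N

Moments about C: D_y·409 − 110·123 = 0 → D_y = 13530/409 = 33.0807 ≈ 33.08 N.
ΣF_y = 0: C_y + 33.0807 − 110 = 0 → C_y = 76.92 N.
ΣF_x = 0: no horizontal applied forces, so C_x = 0.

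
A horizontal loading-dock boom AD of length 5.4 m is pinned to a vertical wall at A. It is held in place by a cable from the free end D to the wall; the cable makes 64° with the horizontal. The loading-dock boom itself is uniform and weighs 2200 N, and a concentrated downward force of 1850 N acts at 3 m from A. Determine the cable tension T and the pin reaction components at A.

T = 2367 N, A_x = 1038 N, A_y = 1922 N

ΣM about A: T·sin64°·5.4 − 2200·2.7 − 1850·3 = 0 → T = 11490/(5.4·0.898794) = 2367.37 ≈ 2367 N.
ΣF_x = 0: A_x − T·cos64° = 0 → A_x = 2367.37 × 0.438371 = 1038 N.
ΣF_y = 0: A_y + T·sin64° − 2200 − 1850 = 0 → A_y = 4050 − 2367.37 × 0.898794 = 1922 N.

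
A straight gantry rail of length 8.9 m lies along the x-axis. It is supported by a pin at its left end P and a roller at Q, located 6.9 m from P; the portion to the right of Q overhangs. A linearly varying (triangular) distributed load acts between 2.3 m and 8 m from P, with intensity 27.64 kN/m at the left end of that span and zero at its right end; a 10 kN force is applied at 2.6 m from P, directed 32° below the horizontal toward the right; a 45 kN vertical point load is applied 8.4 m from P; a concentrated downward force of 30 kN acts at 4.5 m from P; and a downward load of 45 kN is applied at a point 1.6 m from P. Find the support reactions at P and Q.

P_x = -8.480 kN, P_y = 69.34 kN, Q_y = 134.7 kN

Resultant of the triangular load: ½ × 27.64 × 5.7 = 78.774 kN, acting at 4.2 m from P (one-third of the span from the peak).
Taking moments about P: Q_y·6.9 − (½·27.64·5.7)·4.2 − 10·sin32°·2.6 − 45·8.4 − 30·4.5 − 45·1.6 = 0 → Q_y = 929.629/6.9 = 134.729 ≈ 134.7 kN.
ΣF_y = 0: P_y + 134.729 − ½·27.64·5.7 − 10·sin32° − 45 − 30 − 45 = 0 → P_y = 69.34 kN.
ΣF_x = 0: P_x + 10·cos32° = 0 → P_x = -8.480 kN.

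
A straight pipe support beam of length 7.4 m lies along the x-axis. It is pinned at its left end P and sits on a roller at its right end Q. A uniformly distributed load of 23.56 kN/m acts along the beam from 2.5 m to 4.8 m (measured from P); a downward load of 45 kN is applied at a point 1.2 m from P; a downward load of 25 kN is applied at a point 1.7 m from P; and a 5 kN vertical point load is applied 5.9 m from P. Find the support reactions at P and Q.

Resultant of the distributed load: 23.56 × 2.3 = 54.188 kN at 3.65 m from P.
Taking moments about P: Q_y·7.4 − (23.56·2.3)·3.65 − 45·1.2 − 25·1.7 − 5·5.9 = 0 → Q_y = 323.7862/7.4 = 43.7549 ≈ 43.75 kN.
ΣF_y = 0: P_y + 43.7549 − 23.56·2.3 − 45 − 25 − 5 = 0 → P_y = 85.43 kN.
ΣF_x = 0: no horizontal applied forces, so P_x = 0.

P_x = 0, P_y = 85.43 kN, Q_y = 43.75 kN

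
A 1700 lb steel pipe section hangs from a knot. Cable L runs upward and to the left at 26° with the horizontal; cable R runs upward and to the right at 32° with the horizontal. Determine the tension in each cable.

T_L = 1700 lb, T_R = 1802 lb

ΣF_x = 0: −T_L·cos26° + T_R·cos32° = 0 → T_R = 1.05984·T_L.
ΣF_y = 0: T_L·sin26° + T_R·sin32° = 1700.
Substitute: T_L·(0.438371 + 1.05984·0.529919) = 1700 → T_L = 1700 lb.
Then T_R = 1.05984 × 1700 = 1802 lb.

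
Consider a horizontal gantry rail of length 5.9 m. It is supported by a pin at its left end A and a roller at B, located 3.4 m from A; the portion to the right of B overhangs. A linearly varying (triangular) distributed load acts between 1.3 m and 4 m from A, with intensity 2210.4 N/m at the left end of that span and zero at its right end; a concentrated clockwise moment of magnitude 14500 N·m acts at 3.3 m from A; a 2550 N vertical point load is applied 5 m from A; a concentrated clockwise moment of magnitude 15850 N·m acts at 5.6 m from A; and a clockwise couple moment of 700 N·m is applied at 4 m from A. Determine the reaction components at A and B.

A_x = 0, A_y = -9279 N, B_y = 14810 N

Resultant of the triangular load: ½ × 2210.4 × 2.7 = 2984.04 N, acting at 2.2 m from A (one-third of the span from the peak).
ΣM about A: B_y·3.4 − (½·2210.4·2.7)·2.2 − 14500 − 2550·5 − 15850 − 700 = 0 → B_y = 50364.888/3.4 = 14813.2 ≈ 14810 N.
ΣF_y = 0: A_y + 14813.2 − ½·2210.4·2.7 − 2550 = 0 → A_y = -9279 N.
ΣF_x = 0: no horizontal applied forces, so A_x = 0.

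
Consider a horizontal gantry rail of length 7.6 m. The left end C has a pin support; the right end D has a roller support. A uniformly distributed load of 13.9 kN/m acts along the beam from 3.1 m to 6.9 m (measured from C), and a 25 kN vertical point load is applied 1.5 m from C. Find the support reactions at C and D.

C_x = 0, C_y = 38.14 kN, D_y = 39.68 kN

Resultant of the distributed load: 13.9 × 3.8 = 52.82 kN at 5 m from C.
Taking moments about C: D_y·7.6 − (13.9·3.8)·5 − 25·1.5 = 0 → D_y = 301.6/7.6 = 39.6842 ≈ 39.68 kN.
ΣF_y = 0: C_y + 39.6842 − 13.9·3.8 − 25 = 0 → C_y = 38.14 kN.
ΣF_x = 0: no horizontal applied forces, so C_x = 0.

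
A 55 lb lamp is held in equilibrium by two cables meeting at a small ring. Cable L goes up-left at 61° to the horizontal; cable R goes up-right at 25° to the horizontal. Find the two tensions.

T_L = 49.97 lb, T_R = 26.73 lb

ΣF_x = 0: −T_L·cos61° + T_R·cos25° = 0 → T_R = 0.534928·T_L.
ΣF_y = 0: T_L·sin61° + T_R·sin25° = 55.
Substitute: T_L·(0.87462 + 0.534928·0.422618) = 55 → T_L = 49.9686 ≈ 49.97 lb.
Then T_R = 0.534928 × 49.9686 = 26.73 lb.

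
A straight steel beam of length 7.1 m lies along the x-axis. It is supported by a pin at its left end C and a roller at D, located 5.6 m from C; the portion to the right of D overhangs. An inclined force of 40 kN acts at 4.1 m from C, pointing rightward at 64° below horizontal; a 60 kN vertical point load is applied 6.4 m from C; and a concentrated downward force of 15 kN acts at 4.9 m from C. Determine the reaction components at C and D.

Moments about C: D_y·5.6 − 40·sin64°·4.1 − 60·6.4 − 15·4.9 = 0 → D_y = 604.902/5.6 = 108.018 ≈ 108.0 kN.
ΣF_y = 0: C_y + 108.018 − 40·sin64° − 60 − 15 = 0 → C_y = 2.934 kN.
ΣF_x = 0: C_x + 40·cos64° = 0 → C_x = -17.53 kN.

C_x = -17.53 kN, C_y = 2.934 kN, D_y = 108.0 kN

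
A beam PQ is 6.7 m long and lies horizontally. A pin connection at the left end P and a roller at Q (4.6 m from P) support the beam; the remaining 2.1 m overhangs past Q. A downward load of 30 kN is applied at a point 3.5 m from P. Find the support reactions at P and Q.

ΣM about P: Q_y·4.6 − 30·3.5 = 0 → Q_y = 105/4.6 = 22.8261 ≈ 22.83 kN.
ΣF_y = 0: P_y + 22.8261 − 30 = 0 → P_y = 7.174 kN.
ΣF_x = 0: no horizontal applied forces, so P_x = 0.

P_x = 0, P_y = 7.174 kN, Q_y = 22.83 kN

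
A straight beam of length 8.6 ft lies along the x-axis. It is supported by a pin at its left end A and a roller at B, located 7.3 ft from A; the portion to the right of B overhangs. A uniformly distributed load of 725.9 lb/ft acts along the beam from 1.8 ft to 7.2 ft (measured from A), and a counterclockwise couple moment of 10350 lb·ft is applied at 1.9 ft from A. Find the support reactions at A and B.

Resultant of the distributed load: 725.9 × 5.4 = 3919.86 lb at 4.5 ft from A.
Moments about A: B_y·7.3 − (725.9·5.4)·4.5 + 10350 = 0 → B_y = 7289.37/7.3 = 998.544 ≈ 998.5 lb.
ΣF_y = 0: A_y + 998.544 − 725.9·5.4 = 0 → A_y = 2921 lb.
ΣF_x = 0: no horizontal applied forces, so A_x = 0.

A_x = 0, A_y = 2921 lb, B_y = 998.5 lb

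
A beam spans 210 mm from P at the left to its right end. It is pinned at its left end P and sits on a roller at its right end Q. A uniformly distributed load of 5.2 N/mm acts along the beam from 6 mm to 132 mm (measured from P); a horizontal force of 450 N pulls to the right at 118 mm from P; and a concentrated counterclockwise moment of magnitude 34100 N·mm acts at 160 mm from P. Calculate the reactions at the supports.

Resultant of the distributed load: 5.2 × 126 = 655.2 N at 69 mm from P.
Taking moments about P: Q_y·210 − (5.2·126)·69 + 34100 = 0 → Q_y = 11108.8/210 = 52.899 ≈ 52.90 N.
ΣF_y = 0: P_y + 52.899 − 5.2·126 = 0 → P_y = 602.3 N.
ΣF_x = 0: P_x + 450 = 0 → P_x = -450.0 N.

P_x = -450.0 N, P_y = 602.3 N, Q_y = 52.90 N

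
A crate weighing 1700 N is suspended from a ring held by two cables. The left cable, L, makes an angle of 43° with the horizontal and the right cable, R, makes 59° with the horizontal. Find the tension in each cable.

ΣF_x = 0: −T_L·cos43° + T_R·cos59° = 0 → T_R = 1.42·T_L.
ΣF_y = 0: T_L·sin43° + T_R·sin59° = 1700.
Substitute: T_L·(0.681998 + 1.42·0.857167) = 1700 → T_L = 895.125 ≈ 895.1 N.
Then T_R = 1.42 × 895.125 = 1271 N.

T_L = 895.1 N, T_R = 1271 N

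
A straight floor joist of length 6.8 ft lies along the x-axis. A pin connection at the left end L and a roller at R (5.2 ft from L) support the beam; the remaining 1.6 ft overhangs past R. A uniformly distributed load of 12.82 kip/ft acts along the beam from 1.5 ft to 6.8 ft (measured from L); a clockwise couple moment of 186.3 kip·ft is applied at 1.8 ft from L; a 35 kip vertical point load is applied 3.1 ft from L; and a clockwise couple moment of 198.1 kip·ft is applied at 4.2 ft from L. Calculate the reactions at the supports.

L_x = 0, L_y = -46.07 kip, R_y = 149.0 kip

Resultant of the distributed load: 12.82 × 5.3 = 67.946 kip at 4.15 ft from L.
Taking moments about L: R_y·5.2 − (12.82·5.3)·4.15 − 186.3 − 35·3.1 − 198.1 = 0 → R_y = 774.8759/5.2 = 149.015 ≈ 149.0 kip.
ΣF_y = 0: L_y + 149.015 − 12.82·5.3 − 35 = 0 → L_y = -46.07 kip.
ΣF_x = 0: no horizontal applied forces, so L_x = 0.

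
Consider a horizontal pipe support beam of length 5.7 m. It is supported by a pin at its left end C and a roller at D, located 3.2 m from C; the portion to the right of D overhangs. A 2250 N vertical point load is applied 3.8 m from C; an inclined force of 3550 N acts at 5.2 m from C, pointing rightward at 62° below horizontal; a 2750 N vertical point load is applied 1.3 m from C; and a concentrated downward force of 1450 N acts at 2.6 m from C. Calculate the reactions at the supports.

Taking moments about C: D_y·3.2 − 2250·3.8 − 3550·sin62°·5.2 − 2750·1.3 − 1450·2.6 = 0 → D_y = 32194.2/3.2 = 10060.7 ≈ 10060 N.
ΣF_y = 0: C_y + 10060.7 − 2250 − 3550·sin62° − 2750 − 1450 = 0 → C_y = -476.2 N.
ΣF_x = 0: C_x + 3550·cos62° = 0 → C_x = -1667 N.

C_x = -1667 N, C_y = -476.2 N, D_y = 10060 N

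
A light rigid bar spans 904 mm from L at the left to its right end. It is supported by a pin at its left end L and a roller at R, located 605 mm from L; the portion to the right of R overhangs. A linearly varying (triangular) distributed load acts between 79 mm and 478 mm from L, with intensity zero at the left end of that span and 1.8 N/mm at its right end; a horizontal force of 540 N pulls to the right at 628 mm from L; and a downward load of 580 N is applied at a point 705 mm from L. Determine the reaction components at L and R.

Resultant of the triangular load: ½ × 1.8 × 399 = 359.1 N, acting at 345 mm from L (one-third of the span from the peak).
Moments about L: R_y·605 − (½·1.8·399)·345 − 580·705 = 0 → R_y = 532789.5/605 = 880.644 ≈ 880.6 N.
ΣF_y = 0: L_y + 880.644 − ½·1.8·399 − 580 = 0 → L_y = 58.46 N.
ΣF_x = 0: L_x + 540 = 0 → L_x = -540.0 N.

L_x = -540.0 N, L_y = 58.46 N, R_y = 880.6 N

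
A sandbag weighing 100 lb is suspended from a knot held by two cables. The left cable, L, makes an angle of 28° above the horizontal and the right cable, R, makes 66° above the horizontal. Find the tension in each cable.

T_L = 40.77 lb, T_R = 88.51 lb

ΣF_x = 0: −T_L·cos28° + T_R·cos66° = 0 → T_R = 2.17081·T_L.
ΣF_y = 0: T_L·sin28° + T_R·sin66° = 100.
Substitute: T_L·(0.469472 + 2.17081·0.913545) = 100 → T_L = 40.773 ≈ 40.77 lb.
Then T_R = 2.17081 × 40.773 = 88.51 lb.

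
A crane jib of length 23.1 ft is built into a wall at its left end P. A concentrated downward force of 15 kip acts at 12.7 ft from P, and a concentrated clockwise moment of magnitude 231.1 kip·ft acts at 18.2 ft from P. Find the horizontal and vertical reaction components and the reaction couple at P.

ΣF_x = 0: P_x = 0.
ΣF_y = 0: P_y − 15 = 0 → P_y = 15.00 kip.
ΣM about P: M_P − 15·12.7 − 231.1 = 0 → M_P = 421.6 kip·ft.

P_x = 0, P_y = 15.00 kip, M_P = 421.6 kip·ft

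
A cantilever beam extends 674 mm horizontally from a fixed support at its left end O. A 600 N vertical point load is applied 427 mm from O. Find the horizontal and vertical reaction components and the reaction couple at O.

O_x = 0, O_y = 600.0 N, M_O = 256200 N·mm

ΣF_x = 0: O_x = 0.
ΣF_y = 0: O_y − 600 = 0 → O_y = 600.0 N.
ΣM about O: M_O − 600·427 = 0 → M_O = 256200 N·mm.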